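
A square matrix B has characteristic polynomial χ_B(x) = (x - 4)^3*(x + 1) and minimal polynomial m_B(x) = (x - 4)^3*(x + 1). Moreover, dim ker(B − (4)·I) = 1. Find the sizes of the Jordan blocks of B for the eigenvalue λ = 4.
Block sizes for λ = 4: [3]

Step 1 — from the characteristic polynomial, algebraic multiplicity of λ = 4 is 3. From dim ker(B − (4)·I) = 1, there are exactly 1 Jordan blocks for λ = 4.
Step 2 — from the minimal polynomial, the factor (x − 4)^3 tells us the largest block for λ = 4 has size 3.
Step 3 — with total size 3, 1 blocks, and largest block 3, the block sizes (in nonincreasing order) are [3].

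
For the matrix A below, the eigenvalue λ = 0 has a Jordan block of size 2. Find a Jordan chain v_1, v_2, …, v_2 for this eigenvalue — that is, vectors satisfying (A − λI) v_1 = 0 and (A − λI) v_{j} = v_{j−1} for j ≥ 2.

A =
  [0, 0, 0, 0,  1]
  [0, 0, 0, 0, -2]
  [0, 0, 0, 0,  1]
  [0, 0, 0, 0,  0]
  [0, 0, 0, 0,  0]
A Jordan chain for λ = 0 of length 2:
v_1 = (1, -2, 1, 0, 0)ᵀ
v_2 = (0, 0, 0, 0, 1)ᵀ

Let N = A − (0)·I. We want v_2 with N^2 v_2 = 0 but N^1 v_2 ≠ 0; then v_{j-1} := N · v_j for j = 2, …, 2.

Pick v_2 = (0, 0, 0, 0, 1)ᵀ.
Then v_1 = N · v_2 = (1, -2, 1, 0, 0)ᵀ.

Sanity check: (A − (0)·I) v_1 = (0, 0, 0, 0, 0)ᵀ = 0. ✓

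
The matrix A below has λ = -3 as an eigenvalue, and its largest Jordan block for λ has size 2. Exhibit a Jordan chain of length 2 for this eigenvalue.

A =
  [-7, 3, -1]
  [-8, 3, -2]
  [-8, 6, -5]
A Jordan chain for λ = -3 of length 2:
v_1 = (-4, -8, -8)ᵀ
v_2 = (1, 0, 0)ᵀ

Let N = A − (-3)·I. We want v_2 with N^2 v_2 = 0 but N^1 v_2 ≠ 0; then v_{j-1} := N · v_j for j = 2, …, 2.

Pick v_2 = (1, 0, 0)ᵀ.
Then v_1 = N · v_2 = (-4, -8, -8)ᵀ.

Sanity check: (A − (-3)·I) v_1 = (0, 0, 0)ᵀ = 0. ✓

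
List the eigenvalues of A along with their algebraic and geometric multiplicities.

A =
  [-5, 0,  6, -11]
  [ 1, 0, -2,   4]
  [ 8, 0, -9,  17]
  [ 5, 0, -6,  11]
λ = -3: alg = 1, geom = 1; λ = 0: alg = 3, geom = 1

Step 1 — factor the characteristic polynomial to read off the algebraic multiplicities:
  χ_A(x) = x^3*(x + 3)

Step 2 — compute geometric multiplicities via the rank-nullity identity g(λ) = n − rank(A − λI):
  rank(A − (-3)·I) = 3, so dim ker(A − (-3)·I) = n − 3 = 1
  rank(A − (0)·I) = 3, so dim ker(A − (0)·I) = n − 3 = 1

Summary:
  λ = -3: algebraic multiplicity = 1, geometric multiplicity = 1
  λ = 0: algebraic multiplicity = 3, geometric multiplicity = 1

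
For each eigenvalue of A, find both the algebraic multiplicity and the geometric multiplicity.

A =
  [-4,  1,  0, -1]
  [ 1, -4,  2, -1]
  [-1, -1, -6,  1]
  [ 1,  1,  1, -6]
λ = -5: alg = 4, geom = 2

Step 1 — factor the characteristic polynomial to read off the algebraic multiplicities:
  χ_A(x) = (x + 5)^4

Step 2 — compute geometric multiplicities via the rank-nullity identity g(λ) = n − rank(A − λI):
  rank(A − (-5)·I) = 2, so dim ker(A − (-5)·I) = n − 2 = 2

Summary:
  λ = -5: algebraic multiplicity = 4, geometric multiplicity = 2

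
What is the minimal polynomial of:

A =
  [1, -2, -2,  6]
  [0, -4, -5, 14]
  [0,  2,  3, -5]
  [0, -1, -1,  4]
x^3 - 3*x^2 + 3*x - 1

The characteristic polynomial is χ_A(x) = (x - 1)^4, so the eigenvalues are known. The minimal polynomial is
  m_A(x) = Π_λ (x − λ)^{k_λ}
where k_λ is the size of the *largest* Jordan block for λ (equivalently, the smallest k with (A − λI)^k v = 0 for every generalised eigenvector v of λ).

  λ = 1: largest Jordan block has size 3, contributing (x − 1)^3

So m_A(x) = (x - 1)^3 = x^3 - 3*x^2 + 3*x - 1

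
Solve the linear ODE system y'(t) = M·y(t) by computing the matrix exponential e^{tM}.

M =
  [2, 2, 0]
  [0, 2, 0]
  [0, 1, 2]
e^{tM} =
  [exp(2*t), 2*t*exp(2*t), 0]
  [0, exp(2*t), 0]
  [0, t*exp(2*t), exp(2*t)]

Strategy: write M = P · J · P⁻¹ where J is a Jordan canonical form, so e^{tM} = P · e^{tJ} · P⁻¹, and e^{tJ} can be computed block-by-block.

M has Jordan form
J =
  [2, 1, 0]
  [0, 2, 0]
  [0, 0, 2]
(up to reordering of blocks).

Per-block formulas:
  For a 1×1 block at λ = 2: exp(t · [2]) = [e^(2t)].
  For a 2×2 Jordan block J_2(2): exp(t · J_2(2)) = e^(2t)·(I + t·N), where N is the 2×2 nilpotent shift.

After assembling e^{tJ} and conjugating by P, we get:

e^{tM} =
  [exp(2*t), 2*t*exp(2*t), 0]
  [0, exp(2*t), 0]
  [0, t*exp(2*t), exp(2*t)]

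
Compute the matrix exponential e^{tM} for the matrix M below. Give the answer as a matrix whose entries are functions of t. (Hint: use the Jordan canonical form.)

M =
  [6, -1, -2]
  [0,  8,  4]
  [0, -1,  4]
e^{tM} =
  [exp(6*t), -t*exp(6*t), -2*t*exp(6*t)]
  [0, 2*t*exp(6*t) + exp(6*t), 4*t*exp(6*t)]
  [0, -t*exp(6*t), -2*t*exp(6*t) + exp(6*t)]

Strategy: write M = P · J · P⁻¹ where J is a Jordan canonical form, so e^{tM} = P · e^{tJ} · P⁻¹, and e^{tJ} can be computed block-by-block.

M has Jordan form
J =
  [6, 1, 0]
  [0, 6, 0]
  [0, 0, 6]
(up to reordering of blocks).

Per-block formulas:
  For a 2×2 Jordan block J_2(6): exp(t · J_2(6)) = e^(6t)·(I + t·N), where N is the 2×2 nilpotent shift.
  For a 1×1 block at λ = 6: exp(t · [6]) = [e^(6t)].

After assembling e^{tJ} and conjugating by P, we get:

e^{tM} =
  [exp(6*t), -t*exp(6*t), -2*t*exp(6*t)]
  [0, 2*t*exp(6*t) + exp(6*t), 4*t*exp(6*t)]
  [0, -t*exp(6*t), -2*t*exp(6*t) + exp(6*t)]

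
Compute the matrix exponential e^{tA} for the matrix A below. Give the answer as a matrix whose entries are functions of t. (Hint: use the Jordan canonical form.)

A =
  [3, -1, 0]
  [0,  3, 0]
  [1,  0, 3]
e^{tA} =
  [exp(3*t), -t*exp(3*t), 0]
  [0, exp(3*t), 0]
  [t*exp(3*t), -t^2*exp(3*t)/2, exp(3*t)]

Strategy: write A = P · J · P⁻¹ where J is a Jordan canonical form, so e^{tA} = P · e^{tJ} · P⁻¹, and e^{tJ} can be computed block-by-block.

A has Jordan form
J =
  [3, 1, 0]
  [0, 3, 1]
  [0, 0, 3]
(up to reordering of blocks).

Per-block formulas:
  For a 3×3 Jordan block J_3(3): exp(t · J_3(3)) = e^(3t)·(I + t·N + (t^2/2)·N^2), where N is the 3×3 nilpotent shift.

After assembling e^{tJ} and conjugating by P, we get:

e^{tA} =
  [exp(3*t), -t*exp(3*t), 0]
  [0, exp(3*t), 0]
  [t*exp(3*t), -t^2*exp(3*t)/2, exp(3*t)]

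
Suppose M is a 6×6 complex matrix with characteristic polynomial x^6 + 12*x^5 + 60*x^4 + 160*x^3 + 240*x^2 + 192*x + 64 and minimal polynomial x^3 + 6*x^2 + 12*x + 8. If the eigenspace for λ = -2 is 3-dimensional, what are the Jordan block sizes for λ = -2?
Block sizes for λ = -2: [3, 2, 1]

Step 1 — from the characteristic polynomial, algebraic multiplicity of λ = -2 is 6. From dim ker(M − (-2)·I) = 3, there are exactly 3 Jordan blocks for λ = -2.
Step 2 — from the minimal polynomial, the factor (x + 2)^3 tells us the largest block for λ = -2 has size 3.
Step 3 — with total size 6, 3 blocks, and largest block 3, the block sizes (in nonincreasing order) are [3, 2, 1].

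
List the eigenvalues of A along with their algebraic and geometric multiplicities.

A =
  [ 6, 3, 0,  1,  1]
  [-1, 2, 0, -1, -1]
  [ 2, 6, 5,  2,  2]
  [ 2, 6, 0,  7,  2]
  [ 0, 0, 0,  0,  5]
λ = 5: alg = 5, geom = 4

Step 1 — factor the characteristic polynomial to read off the algebraic multiplicities:
  χ_A(x) = (x - 5)^5

Step 2 — compute geometric multiplicities via the rank-nullity identity g(λ) = n − rank(A − λI):
  rank(A − (5)·I) = 1, so dim ker(A − (5)·I) = n − 1 = 4

Summary:
  λ = 5: algebraic multiplicity = 5, geometric multiplicity = 4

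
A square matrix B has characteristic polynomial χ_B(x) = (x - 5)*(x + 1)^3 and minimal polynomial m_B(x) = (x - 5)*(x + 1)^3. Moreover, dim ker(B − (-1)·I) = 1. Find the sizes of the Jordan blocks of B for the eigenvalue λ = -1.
Block sizes for λ = -1: [3]

Step 1 — from the characteristic polynomial, algebraic multiplicity of λ = -1 is 3. From dim ker(B − (-1)·I) = 1, there are exactly 1 Jordan blocks for λ = -1.
Step 2 — from the minimal polynomial, the factor (x + 1)^3 tells us the largest block for λ = -1 has size 3.
Step 3 — with total size 3, 1 blocks, and largest block 3, the block sizes (in nonincreasing order) are [3].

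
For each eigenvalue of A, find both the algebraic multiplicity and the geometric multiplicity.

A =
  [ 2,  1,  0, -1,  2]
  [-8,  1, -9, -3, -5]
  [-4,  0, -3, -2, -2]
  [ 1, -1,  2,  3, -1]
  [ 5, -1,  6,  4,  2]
λ = 1: alg = 5, geom = 2

Step 1 — factor the characteristic polynomial to read off the algebraic multiplicities:
  χ_A(x) = (x - 1)^5

Step 2 — compute geometric multiplicities via the rank-nullity identity g(λ) = n − rank(A − λI):
  rank(A − (1)·I) = 3, so dim ker(A − (1)·I) = n − 3 = 2

Summary:
  λ = 1: algebraic multiplicity = 5, geometric multiplicity = 2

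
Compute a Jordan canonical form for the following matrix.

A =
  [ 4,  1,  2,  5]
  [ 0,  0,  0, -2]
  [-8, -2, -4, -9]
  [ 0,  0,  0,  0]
J_2(0) ⊕ J_2(0)

The characteristic polynomial is
  det(x·I − A) = x^4

Eigenvalues and multiplicities (the geometric multiplicity of λ is n − rank(A − λI), which equals the number of Jordan blocks for λ):
  λ = 0: algebraic multiplicity = 4, geometric multiplicity = 2

Determining the block sizes for each eigenvalue:
  λ = 0: with am = 4 and gm = 2, the partition is not yet determined (e.g. several partitions of 4 into 2 parts exist). Let N = A − (0)·I. Computing rank(N^1) = 2, rank(N^2) = 0; the number of blocks of size ≥ j is rank(N^{j−1}) − rank(N^j), giving [2, 2]. So we have 2 block(s) of size 2 → block sizes [2, 2]

Assembling the blocks gives a Jordan form
J =
  [0, 1, 0, 0]
  [0, 0, 0, 0]
  [0, 0, 0, 1]
  [0, 0, 0, 0]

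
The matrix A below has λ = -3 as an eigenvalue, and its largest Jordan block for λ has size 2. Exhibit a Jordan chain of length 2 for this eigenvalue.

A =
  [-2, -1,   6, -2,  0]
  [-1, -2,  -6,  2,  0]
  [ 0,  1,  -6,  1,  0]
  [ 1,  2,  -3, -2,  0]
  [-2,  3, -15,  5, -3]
A Jordan chain for λ = -3 of length 2:
v_1 = (1, -1, 0, 1, -2)ᵀ
v_2 = (1, 0, 0, 0, 0)ᵀ

Let N = A − (-3)·I. We want v_2 with N^2 v_2 = 0 but N^1 v_2 ≠ 0; then v_{j-1} := N · v_j for j = 2, …, 2.

Pick v_2 = (1, 0, 0, 0, 0)ᵀ.
Then v_1 = N · v_2 = (1, -1, 0, 1, -2)ᵀ.

Sanity check: (A − (-3)·I) v_1 = (0, 0, 0, 0, 0)ᵀ = 0. ✓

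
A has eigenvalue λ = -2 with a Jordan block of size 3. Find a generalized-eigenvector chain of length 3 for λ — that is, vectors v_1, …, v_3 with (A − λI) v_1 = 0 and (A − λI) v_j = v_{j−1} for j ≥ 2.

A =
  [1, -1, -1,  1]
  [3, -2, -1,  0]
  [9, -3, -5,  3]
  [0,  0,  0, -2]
A Jordan chain for λ = -2 of length 3:
v_1 = (-3, 0, -9, 0)ᵀ
v_2 = (3, 3, 9, 0)ᵀ
v_3 = (1, 0, 0, 0)ᵀ

Let N = A − (-2)·I. We want v_3 with N^3 v_3 = 0 but N^2 v_3 ≠ 0; then v_{j-1} := N · v_j for j = 3, …, 2.

Pick v_3 = (1, 0, 0, 0)ᵀ.
Then v_2 = N · v_3 = (3, 3, 9, 0)ᵀ.
Then v_1 = N · v_2 = (-3, 0, -9, 0)ᵀ.

Sanity check: (A − (-2)·I) v_1 = (0, 0, 0, 0)ᵀ = 0. ✓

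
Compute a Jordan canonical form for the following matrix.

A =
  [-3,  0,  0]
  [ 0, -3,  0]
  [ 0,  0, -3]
J_1(-3) ⊕ J_1(-3) ⊕ J_1(-3)

The characteristic polynomial is
  det(x·I − A) = x^3 + 9*x^2 + 27*x + 27 = (x + 3)^3

Eigenvalues and multiplicities (the geometric multiplicity of λ is n − rank(A − λI), which equals the number of Jordan blocks for λ):
  λ = -3: algebraic multiplicity = 3, geometric multiplicity = 3

Determining the block sizes for each eigenvalue:
  λ = -3: gm = am = 3, so every block has size 1 → block sizes [1, 1, 1]

Assembling the blocks gives a Jordan form
J =
  [-3,  0,  0]
  [ 0, -3,  0]
  [ 0,  0, -3]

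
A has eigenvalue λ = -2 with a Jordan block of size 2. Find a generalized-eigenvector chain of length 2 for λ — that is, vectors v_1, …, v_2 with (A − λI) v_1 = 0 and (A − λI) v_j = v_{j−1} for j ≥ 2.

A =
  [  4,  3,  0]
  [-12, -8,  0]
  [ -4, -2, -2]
A Jordan chain for λ = -2 of length 2:
v_1 = (6, -12, -4)ᵀ
v_2 = (1, 0, 0)ᵀ

Let N = A − (-2)·I. We want v_2 with N^2 v_2 = 0 but N^1 v_2 ≠ 0; then v_{j-1} := N · v_j for j = 2, …, 2.

Pick v_2 = (1, 0, 0)ᵀ.
Then v_1 = N · v_2 = (6, -12, -4)ᵀ.

Sanity check: (A − (-2)·I) v_1 = (0, 0, 0)ᵀ = 0. ✓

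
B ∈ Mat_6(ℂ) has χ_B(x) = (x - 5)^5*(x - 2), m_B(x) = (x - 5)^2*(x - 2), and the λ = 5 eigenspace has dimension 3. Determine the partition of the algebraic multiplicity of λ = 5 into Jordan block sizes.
Block sizes for λ = 5: [2, 2, 1]

Step 1 — from the characteristic polynomial, algebraic multiplicity of λ = 5 is 5. From dim ker(B − (5)·I) = 3, there are exactly 3 Jordan blocks for λ = 5.
Step 2 — from the minimal polynomial, the factor (x − 5)^2 tells us the largest block for λ = 5 has size 2.
Step 3 — with total size 5, 3 blocks, and largest block 2, the block sizes (in nonincreasing order) are [2, 2, 1].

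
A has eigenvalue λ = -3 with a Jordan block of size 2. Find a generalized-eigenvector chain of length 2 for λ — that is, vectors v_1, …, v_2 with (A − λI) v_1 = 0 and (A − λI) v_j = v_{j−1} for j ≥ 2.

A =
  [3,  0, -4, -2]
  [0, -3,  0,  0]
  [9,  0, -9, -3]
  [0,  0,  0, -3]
A Jordan chain for λ = -3 of length 2:
v_1 = (6, 0, 9, 0)ᵀ
v_2 = (1, 0, 0, 0)ᵀ

Let N = A − (-3)·I. We want v_2 with N^2 v_2 = 0 but N^1 v_2 ≠ 0; then v_{j-1} := N · v_j for j = 2, …, 2.

Pick v_2 = (1, 0, 0, 0)ᵀ.
Then v_1 = N · v_2 = (6, 0, 9, 0)ᵀ.

Sanity check: (A − (-3)·I) v_1 = (0, 0, 0, 0)ᵀ = 0. ✓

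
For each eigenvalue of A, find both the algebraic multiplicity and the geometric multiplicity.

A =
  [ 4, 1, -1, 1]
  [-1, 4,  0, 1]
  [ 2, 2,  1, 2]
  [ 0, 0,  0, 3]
λ = 3: alg = 4, geom = 2

Step 1 — factor the characteristic polynomial to read off the algebraic multiplicities:
  χ_A(x) = (x - 3)^4

Step 2 — compute geometric multiplicities via the rank-nullity identity g(λ) = n − rank(A − λI):
  rank(A − (3)·I) = 2, so dim ker(A − (3)·I) = n − 2 = 2

Summary:
  λ = 3: algebraic multiplicity = 4, geometric multiplicity = 2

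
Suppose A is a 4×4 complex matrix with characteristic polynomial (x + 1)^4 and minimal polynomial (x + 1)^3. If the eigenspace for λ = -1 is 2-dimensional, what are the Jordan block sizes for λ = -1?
Block sizes for λ = -1: [3, 1]

Step 1 — from the characteristic polynomial, algebraic multiplicity of λ = -1 is 4. From dim ker(A − (-1)·I) = 2, there are exactly 2 Jordan blocks for λ = -1.
Step 2 — from the minimal polynomial, the factor (x + 1)^3 tells us the largest block for λ = -1 has size 3.
Step 3 — with total size 4, 2 blocks, and largest block 3, the block sizes (in nonincreasing order) are [3, 1].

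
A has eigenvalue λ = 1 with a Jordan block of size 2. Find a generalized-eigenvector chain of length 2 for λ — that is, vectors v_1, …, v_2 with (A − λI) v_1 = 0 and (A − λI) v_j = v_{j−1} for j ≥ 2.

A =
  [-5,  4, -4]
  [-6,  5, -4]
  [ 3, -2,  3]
A Jordan chain for λ = 1 of length 2:
v_1 = (-6, -6, 3)ᵀ
v_2 = (1, 0, 0)ᵀ

Let N = A − (1)·I. We want v_2 with N^2 v_2 = 0 but N^1 v_2 ≠ 0; then v_{j-1} := N · v_j for j = 2, …, 2.

Pick v_2 = (1, 0, 0)ᵀ.
Then v_1 = N · v_2 = (-6, -6, 3)ᵀ.

Sanity check: (A − (1)·I) v_1 = (0, 0, 0)ᵀ = 0. ✓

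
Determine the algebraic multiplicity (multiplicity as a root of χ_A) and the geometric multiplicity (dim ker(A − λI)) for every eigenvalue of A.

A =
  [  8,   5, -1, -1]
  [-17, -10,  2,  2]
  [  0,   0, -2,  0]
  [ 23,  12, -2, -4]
λ = -2: alg = 4, geom = 2

Step 1 — factor the characteristic polynomial to read off the algebraic multiplicities:
  χ_A(x) = (x + 2)^4

Step 2 — compute geometric multiplicities via the rank-nullity identity g(λ) = n − rank(A − λI):
  rank(A − (-2)·I) = 2, so dim ker(A − (-2)·I) = n − 2 = 2

Summary:
  λ = -2: algebraic multiplicity = 4, geometric multiplicity = 2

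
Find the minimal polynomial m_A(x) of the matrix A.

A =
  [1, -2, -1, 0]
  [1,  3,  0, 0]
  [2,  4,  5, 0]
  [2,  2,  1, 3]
x^3 - 9*x^2 + 27*x - 27

The characteristic polynomial is χ_A(x) = (x - 3)^4, so the eigenvalues are known. The minimal polynomial is
  m_A(x) = Π_λ (x − λ)^{k_λ}
where k_λ is the size of the *largest* Jordan block for λ (equivalently, the smallest k with (A − λI)^k v = 0 for every generalised eigenvector v of λ).

  λ = 3: largest Jordan block has size 3, contributing (x − 3)^3

So m_A(x) = (x - 3)^3 = x^3 - 9*x^2 + 27*x - 27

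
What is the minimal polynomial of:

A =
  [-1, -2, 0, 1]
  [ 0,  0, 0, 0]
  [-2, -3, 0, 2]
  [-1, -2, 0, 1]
x^2

The characteristic polynomial is χ_A(x) = x^4, so the eigenvalues are known. The minimal polynomial is
  m_A(x) = Π_λ (x − λ)^{k_λ}
where k_λ is the size of the *largest* Jordan block for λ (equivalently, the smallest k with (A − λI)^k v = 0 for every generalised eigenvector v of λ).

  λ = 0: largest Jordan block has size 2, contributing (x − 0)^2

So m_A(x) = x^2 = x^2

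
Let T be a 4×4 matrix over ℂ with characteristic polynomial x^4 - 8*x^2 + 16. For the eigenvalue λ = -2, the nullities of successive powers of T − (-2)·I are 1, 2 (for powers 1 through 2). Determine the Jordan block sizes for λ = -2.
Block sizes for λ = -2: [2]

From the dimensions of kernels of powers, the number of Jordan blocks of size at least j is d_j − d_{j−1} where d_j = dim ker(N^j) (with d_0 = 0). Computing the differences gives [1, 1].
The number of blocks of size exactly k is (#blocks of size ≥ k) − (#blocks of size ≥ k + 1), so the partition is: 1 block(s) of size 2.
In nonincreasing order the block sizes are [2].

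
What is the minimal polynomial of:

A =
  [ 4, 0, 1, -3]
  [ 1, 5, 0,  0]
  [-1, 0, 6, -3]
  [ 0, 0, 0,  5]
x^3 - 15*x^2 + 75*x - 125

The characteristic polynomial is χ_A(x) = (x - 5)^4, so the eigenvalues are known. The minimal polynomial is
  m_A(x) = Π_λ (x − λ)^{k_λ}
where k_λ is the size of the *largest* Jordan block for λ (equivalently, the smallest k with (A − λI)^k v = 0 for every generalised eigenvector v of λ).

  λ = 5: largest Jordan block has size 3, contributing (x − 5)^3

So m_A(x) = (x - 5)^3 = x^3 - 15*x^2 + 75*x - 125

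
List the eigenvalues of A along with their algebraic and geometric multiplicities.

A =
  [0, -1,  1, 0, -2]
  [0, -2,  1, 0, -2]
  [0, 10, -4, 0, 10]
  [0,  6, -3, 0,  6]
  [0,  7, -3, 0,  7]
λ = 0: alg = 4, geom = 2; λ = 1: alg = 1, geom = 1

Step 1 — factor the characteristic polynomial to read off the algebraic multiplicities:
  χ_A(x) = x^4*(x - 1)

Step 2 — compute geometric multiplicities via the rank-nullity identity g(λ) = n − rank(A − λI):
  rank(A − (0)·I) = 3, so dim ker(A − (0)·I) = n − 3 = 2
  rank(A − (1)·I) = 4, so dim ker(A − (1)·I) = n − 4 = 1

Summary:
  λ = 0: algebraic multiplicity = 4, geometric multiplicity = 2
  λ = 1: algebraic multiplicity = 1, geometric multiplicity = 1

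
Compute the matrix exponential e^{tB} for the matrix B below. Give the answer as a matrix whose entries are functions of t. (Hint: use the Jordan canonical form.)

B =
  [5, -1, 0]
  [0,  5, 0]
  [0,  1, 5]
e^{tB} =
  [exp(5*t), -t*exp(5*t), 0]
  [0, exp(5*t), 0]
  [0, t*exp(5*t), exp(5*t)]

Strategy: write B = P · J · P⁻¹ where J is a Jordan canonical form, so e^{tB} = P · e^{tJ} · P⁻¹, and e^{tJ} can be computed block-by-block.

B has Jordan form
J =
  [5, 1, 0]
  [0, 5, 0]
  [0, 0, 5]
(up to reordering of blocks).

Per-block formulas:
  For a 2×2 Jordan block J_2(5): exp(t · J_2(5)) = e^(5t)·(I + t·N), where N is the 2×2 nilpotent shift.
  For a 1×1 block at λ = 5: exp(t · [5]) = [e^(5t)].

After assembling e^{tJ} and conjugating by P, we get:

e^{tB} =
  [exp(5*t), -t*exp(5*t), 0]
  [0, exp(5*t), 0]
  [0, t*exp(5*t), exp(5*t)]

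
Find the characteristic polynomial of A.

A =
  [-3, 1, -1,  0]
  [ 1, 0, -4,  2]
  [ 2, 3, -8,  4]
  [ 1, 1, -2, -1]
x^4 + 12*x^3 + 54*x^2 + 108*x + 81

Expanding det(x·I − A) (e.g. by cofactor expansion or by noting that A is similar to its Jordan form J, which has the same characteristic polynomial as A) gives
  χ_A(x) = x^4 + 12*x^3 + 54*x^2 + 108*x + 81
which factors as (x + 3)^4. The eigenvalues (with algebraic multiplicities) are λ = -3 with multiplicity 4.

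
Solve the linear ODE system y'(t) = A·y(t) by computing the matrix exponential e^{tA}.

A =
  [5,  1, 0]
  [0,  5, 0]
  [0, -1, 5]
e^{tA} =
  [exp(5*t), t*exp(5*t), 0]
  [0, exp(5*t), 0]
  [0, -t*exp(5*t), exp(5*t)]

Strategy: write A = P · J · P⁻¹ where J is a Jordan canonical form, so e^{tA} = P · e^{tJ} · P⁻¹, and e^{tJ} can be computed block-by-block.

A has Jordan form
J =
  [5, 1, 0]
  [0, 5, 0]
  [0, 0, 5]
(up to reordering of blocks).

Per-block formulas:
  For a 1×1 block at λ = 5: exp(t · [5]) = [e^(5t)].
  For a 2×2 Jordan block J_2(5): exp(t · J_2(5)) = e^(5t)·(I + t·N), where N is the 2×2 nilpotent shift.

After assembling e^{tJ} and conjugating by P, we get:

e^{tA} =
  [exp(5*t), t*exp(5*t), 0]
  [0, exp(5*t), 0]
  [0, -t*exp(5*t), exp(5*t)]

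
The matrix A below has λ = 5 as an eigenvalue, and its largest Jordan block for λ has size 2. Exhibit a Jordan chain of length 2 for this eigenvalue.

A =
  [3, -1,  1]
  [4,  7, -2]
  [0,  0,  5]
A Jordan chain for λ = 5 of length 2:
v_1 = (-2, 4, 0)ᵀ
v_2 = (1, 0, 0)ᵀ

Let N = A − (5)·I. We want v_2 with N^2 v_2 = 0 but N^1 v_2 ≠ 0; then v_{j-1} := N · v_j for j = 2, …, 2.

Pick v_2 = (1, 0, 0)ᵀ.
Then v_1 = N · v_2 = (-2, 4, 0)ᵀ.

Sanity check: (A − (5)·I) v_1 = (0, 0, 0)ᵀ = 0. ✓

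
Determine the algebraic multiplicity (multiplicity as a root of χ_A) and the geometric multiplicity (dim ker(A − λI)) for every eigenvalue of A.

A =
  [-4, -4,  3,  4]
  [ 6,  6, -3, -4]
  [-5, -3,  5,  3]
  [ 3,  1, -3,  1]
λ = 2: alg = 4, geom = 2

Step 1 — factor the characteristic polynomial to read off the algebraic multiplicities:
  χ_A(x) = (x - 2)^4

Step 2 — compute geometric multiplicities via the rank-nullity identity g(λ) = n − rank(A − λI):
  rank(A − (2)·I) = 2, so dim ker(A − (2)·I) = n − 2 = 2

Summary:
  λ = 2: algebraic multiplicity = 4, geometric multiplicity = 2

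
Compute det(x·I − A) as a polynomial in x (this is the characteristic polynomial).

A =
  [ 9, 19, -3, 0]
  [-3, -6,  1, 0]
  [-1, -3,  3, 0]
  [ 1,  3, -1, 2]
x^4 - 8*x^3 + 24*x^2 - 32*x + 16

Expanding det(x·I − A) (e.g. by cofactor expansion or by noting that A is similar to its Jordan form J, which has the same characteristic polynomial as A) gives
  χ_A(x) = x^4 - 8*x^3 + 24*x^2 - 32*x + 16
which factors as (x - 2)^4. The eigenvalues (with algebraic multiplicities) are λ = 2 with multiplicity 4.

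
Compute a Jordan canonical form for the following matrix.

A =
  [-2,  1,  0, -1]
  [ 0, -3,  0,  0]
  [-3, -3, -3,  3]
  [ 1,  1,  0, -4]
J_2(-3) ⊕ J_1(-3) ⊕ J_1(-3)

The characteristic polynomial is
  det(x·I − A) = x^4 + 12*x^3 + 54*x^2 + 108*x + 81 = (x + 3)^4

Eigenvalues and multiplicities (the geometric multiplicity of λ is n − rank(A − λI), which equals the number of Jordan blocks for λ):
  λ = -3: algebraic multiplicity = 4, geometric multiplicity = 3

Determining the block sizes for each eigenvalue:
  λ = -3: 3 blocks summing to 4 forces exactly one block of size 2 and the rest size 1 → block sizes [2, 1, 1]

Assembling the blocks gives a Jordan form
J =
  [-3,  1,  0,  0]
  [ 0, -3,  0,  0]
  [ 0,  0, -3,  0]
  [ 0,  0,  0, -3]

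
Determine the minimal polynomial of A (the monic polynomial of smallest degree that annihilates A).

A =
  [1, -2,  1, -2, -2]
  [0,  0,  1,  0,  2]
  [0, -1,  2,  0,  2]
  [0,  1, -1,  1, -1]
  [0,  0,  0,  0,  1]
x^3 - 3*x^2 + 3*x - 1

The characteristic polynomial is χ_A(x) = (x - 1)^5, so the eigenvalues are known. The minimal polynomial is
  m_A(x) = Π_λ (x − λ)^{k_λ}
where k_λ is the size of the *largest* Jordan block for λ (equivalently, the smallest k with (A − λI)^k v = 0 for every generalised eigenvector v of λ).

  λ = 1: largest Jordan block has size 3, contributing (x − 1)^3

So m_A(x) = (x - 1)^3 = x^3 - 3*x^2 + 3*x - 1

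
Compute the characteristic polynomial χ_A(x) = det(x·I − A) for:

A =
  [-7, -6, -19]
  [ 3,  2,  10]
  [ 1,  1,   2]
x^3 + 3*x^2 + 3*x + 1

Expanding det(x·I − A) (e.g. by cofactor expansion or by noting that A is similar to its Jordan form J, which has the same characteristic polynomial as A) gives
  χ_A(x) = x^3 + 3*x^2 + 3*x + 1
which factors as (x + 1)^3. The eigenvalues (with algebraic multiplicities) are λ = -1 with multiplicity 3.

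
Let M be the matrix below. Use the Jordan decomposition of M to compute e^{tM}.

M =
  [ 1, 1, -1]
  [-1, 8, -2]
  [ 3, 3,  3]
e^{tM} =
  [-2*t*exp(3*t) + exp(3*t), t*exp(3*t), -t*exp(3*t)]
  [2*t*exp(3*t) - exp(6*t) + exp(3*t), -t*exp(3*t) + 2*exp(6*t) - exp(3*t), t*exp(3*t) - exp(6*t) + exp(3*t)]
  [6*t*exp(3*t) - exp(6*t) + exp(3*t), -3*t*exp(3*t) + 2*exp(6*t) - 2*exp(3*t), 3*t*exp(3*t) - exp(6*t) + 2*exp(3*t)]

Strategy: write M = P · J · P⁻¹ where J is a Jordan canonical form, so e^{tM} = P · e^{tJ} · P⁻¹, and e^{tJ} can be computed block-by-block.

M has Jordan form
J =
  [3, 1, 0]
  [0, 3, 0]
  [0, 0, 6]
(up to reordering of blocks).

Per-block formulas:
  For a 2×2 Jordan block J_2(3): exp(t · J_2(3)) = e^(3t)·(I + t·N), where N is the 2×2 nilpotent shift.
  For a 1×1 block at λ = 6: exp(t · [6]) = [e^(6t)].

After assembling e^{tJ} and conjugating by P, we get:

e^{tM} =
  [-2*t*exp(3*t) + exp(3*t), t*exp(3*t), -t*exp(3*t)]
  [2*t*exp(3*t) - exp(6*t) + exp(3*t), -t*exp(3*t) + 2*exp(6*t) - exp(3*t), t*exp(3*t) - exp(6*t) + exp(3*t)]
  [6*t*exp(3*t) - exp(6*t) + exp(3*t), -3*t*exp(3*t) + 2*exp(6*t) - 2*exp(3*t), 3*t*exp(3*t) - exp(6*t) + 2*exp(3*t)]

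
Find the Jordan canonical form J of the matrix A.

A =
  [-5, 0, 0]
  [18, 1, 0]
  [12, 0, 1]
J_1(-5) ⊕ J_1(1) ⊕ J_1(1)

The characteristic polynomial is
  det(x·I − A) = x^3 + 3*x^2 - 9*x + 5 = (x - 1)^2*(x + 5)

Eigenvalues and multiplicities (the geometric multiplicity of λ is n − rank(A − λI), which equals the number of Jordan blocks for λ):
  λ = -5: algebraic multiplicity = 1, geometric multiplicity = 1
  λ = 1: algebraic multiplicity = 2, geometric multiplicity = 2

Determining the block sizes for each eigenvalue:
  λ = -5: one block (gm = 1), so the single block has size am = 1 → block sizes [1]
  λ = 1: gm = am = 2, so every block has size 1 → block sizes [1, 1]

Assembling the blocks gives a Jordan form
J =
  [-5, 0, 0]
  [ 0, 1, 0]
  [ 0, 0, 1]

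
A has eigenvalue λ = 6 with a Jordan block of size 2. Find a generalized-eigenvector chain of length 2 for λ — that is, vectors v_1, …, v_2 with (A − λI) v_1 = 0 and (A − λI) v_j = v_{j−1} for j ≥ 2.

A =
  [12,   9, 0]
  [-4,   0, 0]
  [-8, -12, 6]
A Jordan chain for λ = 6 of length 2:
v_1 = (6, -4, -8)ᵀ
v_2 = (1, 0, 0)ᵀ

Let N = A − (6)·I. We want v_2 with N^2 v_2 = 0 but N^1 v_2 ≠ 0; then v_{j-1} := N · v_j for j = 2, …, 2.

Pick v_2 = (1, 0, 0)ᵀ.
Then v_1 = N · v_2 = (6, -4, -8)ᵀ.

Sanity check: (A − (6)·I) v_1 = (0, 0, 0)ᵀ = 0. ✓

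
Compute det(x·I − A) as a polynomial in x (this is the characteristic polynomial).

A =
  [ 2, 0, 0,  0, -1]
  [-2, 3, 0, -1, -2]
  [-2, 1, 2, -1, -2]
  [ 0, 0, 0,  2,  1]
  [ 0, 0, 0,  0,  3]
x^5 - 12*x^4 + 57*x^3 - 134*x^2 + 156*x - 72

Expanding det(x·I − A) (e.g. by cofactor expansion or by noting that A is similar to its Jordan form J, which has the same characteristic polynomial as A) gives
  χ_A(x) = x^5 - 12*x^4 + 57*x^3 - 134*x^2 + 156*x - 72
which factors as (x - 3)^2*(x - 2)^3. The eigenvalues (with algebraic multiplicities) are λ = 2 with multiplicity 3, λ = 3 with multiplicity 2.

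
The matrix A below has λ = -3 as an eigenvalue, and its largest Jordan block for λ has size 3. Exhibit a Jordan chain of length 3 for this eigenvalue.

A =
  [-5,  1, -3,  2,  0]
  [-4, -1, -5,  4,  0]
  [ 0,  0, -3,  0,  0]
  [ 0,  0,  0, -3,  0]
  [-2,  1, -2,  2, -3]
A Jordan chain for λ = -3 of length 3:
v_1 = (1, 2, 0, 0, 1)ᵀ
v_2 = (-3, -5, 0, 0, -2)ᵀ
v_3 = (0, 0, 1, 0, 0)ᵀ

Let N = A − (-3)·I. We want v_3 with N^3 v_3 = 0 but N^2 v_3 ≠ 0; then v_{j-1} := N · v_j for j = 3, …, 2.

Pick v_3 = (0, 0, 1, 0, 0)ᵀ.
Then v_2 = N · v_3 = (-3, -5, 0, 0, -2)ᵀ.
Then v_1 = N · v_2 = (1, 2, 0, 0, 1)ᵀ.

Sanity check: (A − (-3)·I) v_1 = (0, 0, 0, 0, 0)ᵀ = 0. ✓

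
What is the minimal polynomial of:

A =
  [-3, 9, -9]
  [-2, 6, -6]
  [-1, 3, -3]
x^2

The characteristic polynomial is χ_A(x) = x^3, so the eigenvalues are known. The minimal polynomial is
  m_A(x) = Π_λ (x − λ)^{k_λ}
where k_λ is the size of the *largest* Jordan block for λ (equivalently, the smallest k with (A − λI)^k v = 0 for every generalised eigenvector v of λ).

  λ = 0: largest Jordan block has size 2, contributing (x − 0)^2

So m_A(x) = x^2 = x^2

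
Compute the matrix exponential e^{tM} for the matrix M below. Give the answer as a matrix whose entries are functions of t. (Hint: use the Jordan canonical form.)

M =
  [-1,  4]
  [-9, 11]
e^{tM} =
  [-6*t*exp(5*t) + exp(5*t), 4*t*exp(5*t)]
  [-9*t*exp(5*t), 6*t*exp(5*t) + exp(5*t)]

Strategy: write M = P · J · P⁻¹ where J is a Jordan canonical form, so e^{tM} = P · e^{tJ} · P⁻¹, and e^{tJ} can be computed block-by-block.

M has Jordan form
J =
  [5, 1]
  [0, 5]
(up to reordering of blocks).

Per-block formulas:
  For a 2×2 Jordan block J_2(5): exp(t · J_2(5)) = e^(5t)·(I + t·N), where N is the 2×2 nilpotent shift.

After assembling e^{tJ} and conjugating by P, we get:

e^{tM} =
  [-6*t*exp(5*t) + exp(5*t), 4*t*exp(5*t)]
  [-9*t*exp(5*t), 6*t*exp(5*t) + exp(5*t)]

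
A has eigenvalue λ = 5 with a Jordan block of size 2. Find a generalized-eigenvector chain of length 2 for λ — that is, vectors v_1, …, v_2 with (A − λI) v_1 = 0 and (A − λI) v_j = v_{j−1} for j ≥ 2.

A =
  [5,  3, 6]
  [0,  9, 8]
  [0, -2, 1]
A Jordan chain for λ = 5 of length 2:
v_1 = (3, 4, -2)ᵀ
v_2 = (0, 1, 0)ᵀ

Let N = A − (5)·I. We want v_2 with N^2 v_2 = 0 but N^1 v_2 ≠ 0; then v_{j-1} := N · v_j for j = 2, …, 2.

Pick v_2 = (0, 1, 0)ᵀ.
Then v_1 = N · v_2 = (3, 4, -2)ᵀ.

Sanity check: (A − (5)·I) v_1 = (0, 0, 0)ᵀ = 0. ✓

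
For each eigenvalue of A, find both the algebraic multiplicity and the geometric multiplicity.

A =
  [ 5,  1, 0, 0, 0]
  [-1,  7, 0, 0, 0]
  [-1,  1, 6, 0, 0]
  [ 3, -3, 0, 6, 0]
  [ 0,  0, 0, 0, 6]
λ = 6: alg = 5, geom = 4

Step 1 — factor the characteristic polynomial to read off the algebraic multiplicities:
  χ_A(x) = (x - 6)^5

Step 2 — compute geometric multiplicities via the rank-nullity identity g(λ) = n − rank(A − λI):
  rank(A − (6)·I) = 1, so dim ker(A − (6)·I) = n − 1 = 4

Summary:
  λ = 6: algebraic multiplicity = 5, geometric multiplicity = 4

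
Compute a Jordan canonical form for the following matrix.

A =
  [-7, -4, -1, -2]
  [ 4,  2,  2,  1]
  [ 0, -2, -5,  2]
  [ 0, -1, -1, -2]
J_3(-3) ⊕ J_1(-3)

The characteristic polynomial is
  det(x·I − A) = x^4 + 12*x^3 + 54*x^2 + 108*x + 81 = (x + 3)^4

Eigenvalues and multiplicities (the geometric multiplicity of λ is n − rank(A − λI), which equals the number of Jordan blocks for λ):
  λ = -3: algebraic multiplicity = 4, geometric multiplicity = 2

Determining the block sizes for each eigenvalue:
  λ = -3: with am = 4 and gm = 2, the partition is not yet determined (e.g. several partitions of 4 into 2 parts exist). Let N = A − (-3)·I. Computing rank(N^1) = 2, rank(N^2) = 1, rank(N^3) = 0; the number of blocks of size ≥ j is rank(N^{j−1}) − rank(N^j), giving [2, 1, 1]. So we have 1 block(s) of size 3, 1 block(s) of size 1 → block sizes [3, 1]

Assembling the blocks gives a Jordan form
J =
  [-3,  1,  0,  0]
  [ 0, -3,  1,  0]
  [ 0,  0, -3,  0]
  [ 0,  0,  0, -3]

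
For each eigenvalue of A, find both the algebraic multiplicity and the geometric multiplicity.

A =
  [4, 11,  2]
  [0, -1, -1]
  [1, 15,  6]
λ = 3: alg = 3, geom = 1

Step 1 — factor the characteristic polynomial to read off the algebraic multiplicities:
  χ_A(x) = (x - 3)^3

Step 2 — compute geometric multiplicities via the rank-nullity identity g(λ) = n − rank(A − λI):
  rank(A − (3)·I) = 2, so dim ker(A − (3)·I) = n − 2 = 1

Summary:
  λ = 3: algebraic multiplicity = 3, geometric multiplicity = 1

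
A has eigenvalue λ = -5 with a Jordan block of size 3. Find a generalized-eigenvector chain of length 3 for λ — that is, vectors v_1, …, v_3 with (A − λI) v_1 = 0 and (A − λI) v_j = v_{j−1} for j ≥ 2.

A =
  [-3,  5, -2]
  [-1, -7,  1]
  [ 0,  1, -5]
A Jordan chain for λ = -5 of length 3:
v_1 = (-1, 0, -1)ᵀ
v_2 = (2, -1, 0)ᵀ
v_3 = (1, 0, 0)ᵀ

Let N = A − (-5)·I. We want v_3 with N^3 v_3 = 0 but N^2 v_3 ≠ 0; then v_{j-1} := N · v_j for j = 3, …, 2.

Pick v_3 = (1, 0, 0)ᵀ.
Then v_2 = N · v_3 = (2, -1, 0)ᵀ.
Then v_1 = N · v_2 = (-1, 0, -1)ᵀ.

Sanity check: (A − (-5)·I) v_1 = (0, 0, 0)ᵀ = 0. ✓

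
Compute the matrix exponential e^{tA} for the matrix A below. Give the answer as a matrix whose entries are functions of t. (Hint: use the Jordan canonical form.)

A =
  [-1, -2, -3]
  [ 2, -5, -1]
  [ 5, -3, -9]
e^{tA} =
  [-3*t^2*exp(-5*t)/2 + 4*t*exp(-5*t) + exp(-5*t), t^2*exp(-5*t)/2 - 2*t*exp(-5*t), t^2*exp(-5*t) - 3*t*exp(-5*t)]
  [3*t^2*exp(-5*t)/2 + 2*t*exp(-5*t), -t^2*exp(-5*t)/2 + exp(-5*t), -t^2*exp(-5*t) - t*exp(-5*t)]
  [-3*t^2*exp(-5*t) + 5*t*exp(-5*t), t^2*exp(-5*t) - 3*t*exp(-5*t), 2*t^2*exp(-5*t) - 4*t*exp(-5*t) + exp(-5*t)]

Strategy: write A = P · J · P⁻¹ where J is a Jordan canonical form, so e^{tA} = P · e^{tJ} · P⁻¹, and e^{tJ} can be computed block-by-block.

A has Jordan form
J =
  [-5,  1,  0]
  [ 0, -5,  1]
  [ 0,  0, -5]
(up to reordering of blocks).

Per-block formulas:
  For a 3×3 Jordan block J_3(-5): exp(t · J_3(-5)) = e^(-5t)·(I + t·N + (t^2/2)·N^2), where N is the 3×3 nilpotent shift.

After assembling e^{tJ} and conjugating by P, we get:

e^{tA} =
  [-3*t^2*exp(-5*t)/2 + 4*t*exp(-5*t) + exp(-5*t), t^2*exp(-5*t)/2 - 2*t*exp(-5*t), t^2*exp(-5*t) - 3*t*exp(-5*t)]
  [3*t^2*exp(-5*t)/2 + 2*t*exp(-5*t), -t^2*exp(-5*t)/2 + exp(-5*t), -t^2*exp(-5*t) - t*exp(-5*t)]
  [-3*t^2*exp(-5*t) + 5*t*exp(-5*t), t^2*exp(-5*t) - 3*t*exp(-5*t), 2*t^2*exp(-5*t) - 4*t*exp(-5*t) + exp(-5*t)]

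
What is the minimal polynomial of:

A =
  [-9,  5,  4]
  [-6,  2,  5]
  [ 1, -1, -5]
x^3 + 12*x^2 + 48*x + 64

The characteristic polynomial is χ_A(x) = (x + 4)^3, so the eigenvalues are known. The minimal polynomial is
  m_A(x) = Π_λ (x − λ)^{k_λ}
where k_λ is the size of the *largest* Jordan block for λ (equivalently, the smallest k with (A − λI)^k v = 0 for every generalised eigenvector v of λ).

  λ = -4: largest Jordan block has size 3, contributing (x + 4)^3

So m_A(x) = (x + 4)^3 = x^3 + 12*x^2 + 48*x + 64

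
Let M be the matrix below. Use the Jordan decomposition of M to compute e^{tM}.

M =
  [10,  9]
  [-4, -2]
e^{tM} =
  [6*t*exp(4*t) + exp(4*t), 9*t*exp(4*t)]
  [-4*t*exp(4*t), -6*t*exp(4*t) + exp(4*t)]

Strategy: write M = P · J · P⁻¹ where J is a Jordan canonical form, so e^{tM} = P · e^{tJ} · P⁻¹, and e^{tJ} can be computed block-by-block.

M has Jordan form
J =
  [4, 1]
  [0, 4]
(up to reordering of blocks).

Per-block formulas:
  For a 2×2 Jordan block J_2(4): exp(t · J_2(4)) = e^(4t)·(I + t·N), where N is the 2×2 nilpotent shift.

After assembling e^{tJ} and conjugating by P, we get:

e^{tM} =
  [6*t*exp(4*t) + exp(4*t), 9*t*exp(4*t)]
  [-4*t*exp(4*t), -6*t*exp(4*t) + exp(4*t)]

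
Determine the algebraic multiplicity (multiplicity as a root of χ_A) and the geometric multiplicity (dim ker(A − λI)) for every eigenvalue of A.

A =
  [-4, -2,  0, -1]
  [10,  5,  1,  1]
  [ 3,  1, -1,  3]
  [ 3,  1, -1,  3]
λ = 0: alg = 1, geom = 1; λ = 1: alg = 3, geom = 1

Step 1 — factor the characteristic polynomial to read off the algebraic multiplicities:
  χ_A(x) = x*(x - 1)^3

Step 2 — compute geometric multiplicities via the rank-nullity identity g(λ) = n − rank(A − λI):
  rank(A − (0)·I) = 3, so dim ker(A − (0)·I) = n − 3 = 1
  rank(A − (1)·I) = 3, so dim ker(A − (1)·I) = n − 3 = 1

Summary:
  λ = 0: algebraic multiplicity = 1, geometric multiplicity = 1
  λ = 1: algebraic multiplicity = 3, geometric multiplicity = 1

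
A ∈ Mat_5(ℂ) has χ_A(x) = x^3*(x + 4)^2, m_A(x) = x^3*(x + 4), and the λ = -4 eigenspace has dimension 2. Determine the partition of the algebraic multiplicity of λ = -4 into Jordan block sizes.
Block sizes for λ = -4: [1, 1]

Step 1 — from the characteristic polynomial, algebraic multiplicity of λ = -4 is 2. From dim ker(A − (-4)·I) = 2, there are exactly 2 Jordan blocks for λ = -4.
Step 2 — from the minimal polynomial, the factor (x + 4) tells us the largest block for λ = -4 has size 1.
Step 3 — with total size 2, 2 blocks, and largest block 1, the block sizes (in nonincreasing order) are [1, 1].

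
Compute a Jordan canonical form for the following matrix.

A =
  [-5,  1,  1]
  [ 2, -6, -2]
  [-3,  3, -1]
J_2(-4) ⊕ J_1(-4)

The characteristic polynomial is
  det(x·I − A) = x^3 + 12*x^2 + 48*x + 64 = (x + 4)^3

Eigenvalues and multiplicities (the geometric multiplicity of λ is n − rank(A − λI), which equals the number of Jordan blocks for λ):
  λ = -4: algebraic multiplicity = 3, geometric multiplicity = 2

Determining the block sizes for each eigenvalue:
  λ = -4: 2 blocks summing to 3 forces exactly one block of size 2 and the rest size 1 → block sizes [2, 1]

Assembling the blocks gives a Jordan form
J =
  [-4,  1,  0]
  [ 0, -4,  0]
  [ 0,  0, -4]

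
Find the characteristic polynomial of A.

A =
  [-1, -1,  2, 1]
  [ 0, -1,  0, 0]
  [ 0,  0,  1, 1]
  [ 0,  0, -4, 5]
x^4 - 4*x^3 - 2*x^2 + 12*x + 9

Expanding det(x·I − A) (e.g. by cofactor expansion or by noting that A is similar to its Jordan form J, which has the same characteristic polynomial as A) gives
  χ_A(x) = x^4 - 4*x^3 - 2*x^2 + 12*x + 9
which factors as (x - 3)^2*(x + 1)^2. The eigenvalues (with algebraic multiplicities) are λ = -1 with multiplicity 2, λ = 3 with multiplicity 2.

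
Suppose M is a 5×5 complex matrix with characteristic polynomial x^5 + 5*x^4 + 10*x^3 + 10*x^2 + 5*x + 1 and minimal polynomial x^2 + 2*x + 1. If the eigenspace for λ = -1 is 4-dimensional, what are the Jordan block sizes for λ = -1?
Block sizes for λ = -1: [2, 1, 1, 1]

Step 1 — from the characteristic polynomial, algebraic multiplicity of λ = -1 is 5. From dim ker(M − (-1)·I) = 4, there are exactly 4 Jordan blocks for λ = -1.
Step 2 — from the minimal polynomial, the factor (x + 1)^2 tells us the largest block for λ = -1 has size 2.
Step 3 — with total size 5, 4 blocks, and largest block 2, the block sizes (in nonincreasing order) are [2, 1, 1, 1].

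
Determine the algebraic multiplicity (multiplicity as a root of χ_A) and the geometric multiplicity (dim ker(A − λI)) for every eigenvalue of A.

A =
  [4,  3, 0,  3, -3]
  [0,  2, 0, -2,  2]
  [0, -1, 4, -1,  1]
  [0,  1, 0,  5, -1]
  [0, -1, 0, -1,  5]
λ = 4: alg = 5, geom = 4

Step 1 — factor the characteristic polynomial to read off the algebraic multiplicities:
  χ_A(x) = (x - 4)^5

Step 2 — compute geometric multiplicities via the rank-nullity identity g(λ) = n − rank(A − λI):
  rank(A − (4)·I) = 1, so dim ker(A − (4)·I) = n − 1 = 4

Summary:
  λ = 4: algebraic multiplicity = 5, geometric multiplicity = 4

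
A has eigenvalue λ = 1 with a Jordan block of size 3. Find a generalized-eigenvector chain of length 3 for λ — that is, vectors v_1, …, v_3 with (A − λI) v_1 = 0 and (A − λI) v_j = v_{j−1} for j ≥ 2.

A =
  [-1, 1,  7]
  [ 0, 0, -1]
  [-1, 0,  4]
A Jordan chain for λ = 1 of length 3:
v_1 = (-3, 1, -1)ᵀ
v_2 = (-2, 0, -1)ᵀ
v_3 = (1, 0, 0)ᵀ

Let N = A − (1)·I. We want v_3 with N^3 v_3 = 0 but N^2 v_3 ≠ 0; then v_{j-1} := N · v_j for j = 3, …, 2.

Pick v_3 = (1, 0, 0)ᵀ.
Then v_2 = N · v_3 = (-2, 0, -1)ᵀ.
Then v_1 = N · v_2 = (-3, 1, -1)ᵀ.

Sanity check: (A − (1)·I) v_1 = (0, 0, 0)ᵀ = 0. ✓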